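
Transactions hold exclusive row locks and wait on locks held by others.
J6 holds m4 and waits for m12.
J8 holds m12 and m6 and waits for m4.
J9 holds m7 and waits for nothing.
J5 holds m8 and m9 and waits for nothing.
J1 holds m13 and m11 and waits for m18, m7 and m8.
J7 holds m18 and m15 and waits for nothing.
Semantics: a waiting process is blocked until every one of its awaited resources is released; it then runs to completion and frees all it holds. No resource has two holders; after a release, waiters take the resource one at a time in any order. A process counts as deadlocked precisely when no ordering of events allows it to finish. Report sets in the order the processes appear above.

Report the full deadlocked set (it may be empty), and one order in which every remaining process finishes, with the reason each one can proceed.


The deadlocked set is J6 and J8.
Key observation: along J6 -> J8 -> J6, each member waits on what the next one holds — a deadlock; no other process is dragged down with it.
One completion order for the rest: J5, J9, J7, J1.
Walking it through:
  run J5 (it waits on nothing); releases m8 and m9
  run J9 (it waits on nothing); releases m7
  run J7 (it waits on nothing); releases m18 and m15
  J1 waits on m18, m7 and m8 — all released -> runs and releases m13 and m11


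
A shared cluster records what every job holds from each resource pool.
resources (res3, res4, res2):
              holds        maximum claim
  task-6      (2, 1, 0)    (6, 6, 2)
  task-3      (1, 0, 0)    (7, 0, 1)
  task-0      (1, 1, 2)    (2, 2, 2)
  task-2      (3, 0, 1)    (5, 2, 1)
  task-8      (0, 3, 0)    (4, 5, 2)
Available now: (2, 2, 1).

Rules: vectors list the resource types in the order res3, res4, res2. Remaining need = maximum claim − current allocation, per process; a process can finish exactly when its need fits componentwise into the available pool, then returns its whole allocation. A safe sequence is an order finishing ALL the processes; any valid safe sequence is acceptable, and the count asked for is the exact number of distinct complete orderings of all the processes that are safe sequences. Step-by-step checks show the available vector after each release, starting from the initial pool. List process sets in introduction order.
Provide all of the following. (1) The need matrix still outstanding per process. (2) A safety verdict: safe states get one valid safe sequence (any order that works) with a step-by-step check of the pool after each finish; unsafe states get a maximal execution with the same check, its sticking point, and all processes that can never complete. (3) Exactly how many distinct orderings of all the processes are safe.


(1) Outstanding need per process (order res3, res4, res2):
  task-6: (4, 5, 2)
  task-3: (6, 0, 1)
  task-0: (1, 1, 0)
  task-2: (2, 2, 0)
  task-8: (4, 2, 2)
(2) The state is SAFE; one workable sequence: task-2, task-0, task-8, task-3, task-6.
Key observation: at task-2 the run first touches a limit — (2, 2, 0) against (2, 2, 1), exact on a resource it actually requests.
Walking it through:
  pool = (2, 2, 1)
  run task-2 (needs (2, 2, 0), free (2, 2, 1)); after release of (3, 0, 1) the pool is (5, 2, 2)
  run task-0 (needs (1, 1, 0), free (5, 2, 2)); after release of (1, 1, 2) the pool is (6, 3, 4)
  run task-8 (needs (4, 2, 2), free (6, 3, 4)); after release of (0, 3, 0) the pool is (6, 6, 4)
  run task-3 (needs (6, 0, 1), free (6, 6, 4)); after release of (1, 0, 0) the pool is (7, 6, 4)
  run task-6 (needs (4, 5, 2), free (7, 6, 4)); after release of (2, 1, 0) the pool is (9, 7, 4)
(3) The exact count: 10 of the possible complete orderings are safe sequences.


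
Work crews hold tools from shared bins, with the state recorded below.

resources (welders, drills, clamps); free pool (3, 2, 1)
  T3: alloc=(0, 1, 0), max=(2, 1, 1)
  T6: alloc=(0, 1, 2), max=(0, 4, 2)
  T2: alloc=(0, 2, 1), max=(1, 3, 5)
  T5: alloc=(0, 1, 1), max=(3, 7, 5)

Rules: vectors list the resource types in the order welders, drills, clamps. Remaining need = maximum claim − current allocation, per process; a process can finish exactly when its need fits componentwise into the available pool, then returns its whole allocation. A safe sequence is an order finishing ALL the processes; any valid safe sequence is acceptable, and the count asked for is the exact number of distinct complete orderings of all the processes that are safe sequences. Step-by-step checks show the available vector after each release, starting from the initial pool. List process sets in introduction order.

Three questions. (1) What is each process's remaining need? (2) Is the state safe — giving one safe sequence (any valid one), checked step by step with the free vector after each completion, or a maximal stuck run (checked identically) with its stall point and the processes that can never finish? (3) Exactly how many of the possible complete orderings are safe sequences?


(1) Outstanding need per process (order welders, drills, clamps):
  T3: (2, 0, 1)
  T6: (0, 3, 0)
  T2: (1, 1, 4)
  T5: (3, 6, 4)
(2) UNSAFE.
Key observation: the wall is clamps: completing T3, T6 brings the pool only to (3, 4, 3), and all the rest need more.
Going as far as possible: T3, T6; after that, nothing fits. Check, step by step:
  pool = (3, 2, 1)
  run T3 (needs (2, 0, 1), free (3, 2, 1)); after release of (0, 1, 0) the pool is (3, 3, 1)
  run T6 (needs (0, 3, 0), free (3, 3, 1)); after release of (0, 1, 2) the pool is (3, 4, 3)
  T2 cannot run: need (1, 1, 4) vs free (3, 4, 3) (insufficient clamps)
  T5 cannot run: need (3, 6, 4) vs free (3, 4, 3) (insufficient drills and clamps)
Processes that can never finish: T2 and T5.
(3) Exactly 0 of the possible complete orderings are safe sequences.


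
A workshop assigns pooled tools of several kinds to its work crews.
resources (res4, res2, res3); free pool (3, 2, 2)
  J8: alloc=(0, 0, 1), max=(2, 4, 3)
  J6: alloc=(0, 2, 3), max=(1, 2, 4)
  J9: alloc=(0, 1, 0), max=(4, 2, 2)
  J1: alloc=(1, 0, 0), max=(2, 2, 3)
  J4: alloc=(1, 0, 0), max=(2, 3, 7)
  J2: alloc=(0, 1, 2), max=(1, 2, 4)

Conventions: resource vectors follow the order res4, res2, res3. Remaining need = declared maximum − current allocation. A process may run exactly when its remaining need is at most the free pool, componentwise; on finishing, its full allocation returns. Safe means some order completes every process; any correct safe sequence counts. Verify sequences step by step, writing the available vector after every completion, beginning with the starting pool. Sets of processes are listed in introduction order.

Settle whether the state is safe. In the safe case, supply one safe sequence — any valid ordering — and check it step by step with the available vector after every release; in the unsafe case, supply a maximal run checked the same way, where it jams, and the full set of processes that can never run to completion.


SAFE — a valid safe sequence is J2, J6, J1, J8, J9, J4.
Key observation: the order's first zero-slack moment is J2 ((1, 1, 2) needed, (3, 2, 2) free — a requested resource with nothing to spare).
Walking it through:
  pool = (3, 2, 2)
  run J2 (needs (1, 1, 2), free (3, 2, 2)); after release of (0, 1, 2) the pool is (3, 3, 4)
  run J6 (needs (1, 0, 1), free (3, 3, 4)); after release of (0, 2, 3) the pool is (3, 5, 7)
  run J1 (needs (1, 2, 3), free (3, 5, 7)); after release of (1, 0, 0) the pool is (4, 5, 7)
  run J8 (needs (2, 4, 2), free (4, 5, 7)); after release of (0, 0, 1) the pool is (4, 5, 8)
  run J9 (needs (4, 1, 2), free (4, 5, 8)); after release of (0, 1, 0) the pool is (4, 6, 8)
  run J4 (needs (1, 3, 7), free (4, 6, 8)); after release of (1, 0, 0) the pool is (5, 6, 8)


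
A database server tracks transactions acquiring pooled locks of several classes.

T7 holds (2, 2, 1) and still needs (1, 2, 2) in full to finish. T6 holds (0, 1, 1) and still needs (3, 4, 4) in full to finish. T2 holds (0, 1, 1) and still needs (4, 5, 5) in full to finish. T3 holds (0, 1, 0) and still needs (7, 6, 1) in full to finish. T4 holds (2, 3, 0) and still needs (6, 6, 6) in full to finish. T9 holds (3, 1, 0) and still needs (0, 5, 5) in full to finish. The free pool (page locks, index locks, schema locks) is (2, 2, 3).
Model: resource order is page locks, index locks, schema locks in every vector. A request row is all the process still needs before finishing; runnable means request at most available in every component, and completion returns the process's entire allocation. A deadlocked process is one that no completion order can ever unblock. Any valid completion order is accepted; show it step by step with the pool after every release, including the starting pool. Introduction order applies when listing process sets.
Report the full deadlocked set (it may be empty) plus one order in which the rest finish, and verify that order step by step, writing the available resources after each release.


Nothing here is deadlocked.
Key observation: T7 leads a chain of completions in which each release enables another process.
The rest can finish in the order T7, T6, T2, T9, T3, T4. Walking it through:
  pool = (2, 2, 3)
  run T7 (needs (1, 2, 2), free (2, 2, 3)); after release of (2, 2, 1) the pool is (4, 4, 4)
  run T6 (needs (3, 4, 4), free (4, 4, 4)); after release of (0, 1, 1) the pool is (4, 5, 5)
  run T2 (needs (4, 5, 5), free (4, 5, 5)); after release of (0, 1, 1) the pool is (4, 6, 6)
  run T9 (needs (0, 5, 5), free (4, 6, 6)); after release of (3, 1, 0) the pool is (7, 7, 6)
  run T3 (needs (7, 6, 1), free (7, 7, 6)); after release of (0, 1, 0) the pool is (7, 8, 6)
  run T4 (needs (6, 6, 6), free (7, 8, 6)); after release of (2, 3, 0) the pool is (9, 11, 6)


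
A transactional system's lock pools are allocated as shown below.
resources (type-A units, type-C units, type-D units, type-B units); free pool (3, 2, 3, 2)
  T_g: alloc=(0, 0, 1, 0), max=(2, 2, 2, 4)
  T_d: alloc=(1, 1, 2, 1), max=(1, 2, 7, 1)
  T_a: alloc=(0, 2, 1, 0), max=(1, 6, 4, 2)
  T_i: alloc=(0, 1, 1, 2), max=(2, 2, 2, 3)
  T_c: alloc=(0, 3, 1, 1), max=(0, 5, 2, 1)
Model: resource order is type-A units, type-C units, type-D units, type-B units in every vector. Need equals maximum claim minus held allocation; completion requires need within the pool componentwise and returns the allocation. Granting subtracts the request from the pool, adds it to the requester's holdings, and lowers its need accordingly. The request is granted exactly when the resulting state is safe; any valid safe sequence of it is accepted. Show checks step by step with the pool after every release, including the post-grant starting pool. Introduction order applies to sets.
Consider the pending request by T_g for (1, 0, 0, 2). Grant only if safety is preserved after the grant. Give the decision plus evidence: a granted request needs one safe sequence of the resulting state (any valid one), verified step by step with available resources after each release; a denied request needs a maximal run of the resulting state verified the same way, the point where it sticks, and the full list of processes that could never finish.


GRANT — the state after the grant stays safe, e.g. via T_c, T_i, T_a, T_d, T_g.
Key observation: with (2, 2, 3, 0) left after the transfer, T_c can run at once — the state stays safe.
Check on the post-grant state, step by step:
  pool = (2, 2, 3, 0)
  T_c needs (0, 2, 1, 0) <= (2, 2, 3, 0) -> finishes; pool += (0, 3, 1, 1) = (2, 5, 4, 1)
  T_i needs (2, 1, 1, 1) <= (2, 5, 4, 1) -> finishes; pool += (0, 1, 1, 2) = (2, 6, 5, 3)
  T_a needs (1, 4, 3, 2) <= (2, 6, 5, 3) -> finishes; pool += (0, 2, 1, 0) = (2, 8, 6, 3)
  T_d needs (0, 1, 5, 0) <= (2, 8, 6, 3) -> finishes; pool += (1, 1, 2, 1) = (3, 9, 8, 4)
  T_g needs (1, 2, 1, 2) <= (3, 9, 8, 4) -> finishes; pool += (1, 0, 1, 2) = (4, 9, 9, 6)


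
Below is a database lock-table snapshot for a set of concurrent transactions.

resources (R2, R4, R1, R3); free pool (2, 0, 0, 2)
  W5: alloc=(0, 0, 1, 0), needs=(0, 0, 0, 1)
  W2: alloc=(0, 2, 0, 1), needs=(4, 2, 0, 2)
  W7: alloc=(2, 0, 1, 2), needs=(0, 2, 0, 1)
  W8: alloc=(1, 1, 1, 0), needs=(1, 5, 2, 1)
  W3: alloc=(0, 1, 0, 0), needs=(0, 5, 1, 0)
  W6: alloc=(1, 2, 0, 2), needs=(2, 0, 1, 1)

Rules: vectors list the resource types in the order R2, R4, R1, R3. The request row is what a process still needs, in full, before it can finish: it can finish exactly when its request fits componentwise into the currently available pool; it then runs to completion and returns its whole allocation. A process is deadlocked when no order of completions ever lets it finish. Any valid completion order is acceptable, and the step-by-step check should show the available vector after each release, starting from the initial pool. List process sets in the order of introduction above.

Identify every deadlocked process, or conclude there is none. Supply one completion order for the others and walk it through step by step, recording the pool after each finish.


Deadlocked: W8 and W3.
Key observation: once W5, W6, W7, W2 finish, the pool peaks at (5, 4, 2, 7) — and every remaining process still needs more R4 than that.
A valid finishing order for the others: W5, W6, W7, W2. Walking it through:
  pool = (2, 0, 0, 2)
  run W5 (needs (0, 0, 0, 1), free (2, 0, 0, 2)); after release of (0, 0, 1, 0) the pool is (2, 0, 1, 2)
  run W6 (needs (2, 0, 1, 1), free (2, 0, 1, 2)); after release of (1, 2, 0, 2) the pool is (3, 2, 1, 4)
  run W7 (needs (0, 2, 0, 1), free (3, 2, 1, 4)); after release of (2, 0, 1, 2) the pool is (5, 2, 2, 6)
  run W2 (needs (4, 2, 0, 2), free (5, 2, 2, 6)); after release of (0, 2, 0, 1) the pool is (5, 4, 2, 7)
The stuck group stays short no matter what:
  W8 cannot run: need (1, 5, 2, 1) vs free (5, 4, 2, 7) (insufficient R4)
  W3 cannot run: need (0, 5, 1, 0) vs free (5, 4, 2, 7) (insufficient R4)


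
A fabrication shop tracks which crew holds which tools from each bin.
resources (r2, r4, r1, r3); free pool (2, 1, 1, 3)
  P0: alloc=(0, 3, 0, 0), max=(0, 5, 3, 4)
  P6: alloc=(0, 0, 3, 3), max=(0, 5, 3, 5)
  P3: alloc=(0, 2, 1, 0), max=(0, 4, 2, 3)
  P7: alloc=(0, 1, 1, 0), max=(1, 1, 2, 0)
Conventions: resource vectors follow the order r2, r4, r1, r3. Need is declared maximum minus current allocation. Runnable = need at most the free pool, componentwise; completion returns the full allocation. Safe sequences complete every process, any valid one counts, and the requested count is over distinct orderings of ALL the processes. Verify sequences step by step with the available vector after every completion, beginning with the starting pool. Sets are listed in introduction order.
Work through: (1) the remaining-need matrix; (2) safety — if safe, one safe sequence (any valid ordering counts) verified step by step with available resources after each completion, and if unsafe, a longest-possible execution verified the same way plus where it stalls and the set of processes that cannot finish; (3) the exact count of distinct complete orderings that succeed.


(1) Outstanding need per process (order r2, r4, r1, r3):
  P0: (0, 2, 3, 4)
  P6: (0, 5, 0, 2)
  P3: (0, 2, 1, 3)
  P7: (1, 0, 1, 0)
(2) The state is UNSAFE.
Key observation: after P7, P3 the pool peaks at (2, 4, 3, 3), and each blocked process is short somewhere: P0 on r3; P6 on r4.
Going as far as possible: P7, P3; after that, nothing fits. Walking it through:
  pool = (2, 1, 1, 3)
  P7: need (1, 0, 1, 0) fits (2, 1, 1, 3); releases (0, 1, 1, 0), pool now (2, 2, 2, 3)
  P3: need (0, 2, 1, 3) fits (2, 2, 2, 3); releases (0, 2, 1, 0), pool now (2, 4, 3, 3)
  P0 still needs (0, 2, 3, 4) but only (2, 4, 3, 3) is free — short on r3
  P6 still needs (0, 5, 0, 2) but only (2, 4, 3, 3) is free — short on r4
Processes that can never finish: P0 and P6.
(3) Exactly 0 of the possible complete orderings are safe sequences.


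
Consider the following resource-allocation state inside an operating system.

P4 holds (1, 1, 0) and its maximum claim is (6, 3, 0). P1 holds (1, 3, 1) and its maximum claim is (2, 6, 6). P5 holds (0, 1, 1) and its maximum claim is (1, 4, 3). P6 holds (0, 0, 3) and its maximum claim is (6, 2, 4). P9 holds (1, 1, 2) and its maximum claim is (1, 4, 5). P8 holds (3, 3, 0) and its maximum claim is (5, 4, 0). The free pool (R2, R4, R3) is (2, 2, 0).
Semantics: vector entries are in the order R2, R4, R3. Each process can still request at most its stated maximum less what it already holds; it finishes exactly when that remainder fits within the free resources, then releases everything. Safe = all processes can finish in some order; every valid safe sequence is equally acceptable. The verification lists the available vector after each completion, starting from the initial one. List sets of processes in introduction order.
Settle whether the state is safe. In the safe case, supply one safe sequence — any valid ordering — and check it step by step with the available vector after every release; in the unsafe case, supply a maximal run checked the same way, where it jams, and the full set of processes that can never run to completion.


UNSAFE — no complete ordering exists.
Key observation: no order helps: past P8, P4, the free pool tops out at (6, 6, 0), below what each blocked process needs in R3.
A maximal execution: P8, P4 — then nothing else fits. Walking it through:
  pool = (2, 2, 0)
  P8 needs (2, 1, 0) <= (2, 2, 0) -> finishes; pool += (3, 3, 0) = (5, 5, 0)
  P4 needs (5, 2, 0) <= (5, 5, 0) -> finishes; pool += (1, 1, 0) = (6, 6, 0)
  P1 still needs (1, 3, 5) but only (6, 6, 0) is free — short on R3
  P5 still needs (1, 3, 2) but only (6, 6, 0) is free — short on R3
  P6 still needs (6, 2, 1) but only (6, 6, 0) is free — short on R3
  P9 still needs (0, 3, 3) but only (6, 6, 0) is free — short on R3
Never able to finish: P1, P5, P6 and P9.


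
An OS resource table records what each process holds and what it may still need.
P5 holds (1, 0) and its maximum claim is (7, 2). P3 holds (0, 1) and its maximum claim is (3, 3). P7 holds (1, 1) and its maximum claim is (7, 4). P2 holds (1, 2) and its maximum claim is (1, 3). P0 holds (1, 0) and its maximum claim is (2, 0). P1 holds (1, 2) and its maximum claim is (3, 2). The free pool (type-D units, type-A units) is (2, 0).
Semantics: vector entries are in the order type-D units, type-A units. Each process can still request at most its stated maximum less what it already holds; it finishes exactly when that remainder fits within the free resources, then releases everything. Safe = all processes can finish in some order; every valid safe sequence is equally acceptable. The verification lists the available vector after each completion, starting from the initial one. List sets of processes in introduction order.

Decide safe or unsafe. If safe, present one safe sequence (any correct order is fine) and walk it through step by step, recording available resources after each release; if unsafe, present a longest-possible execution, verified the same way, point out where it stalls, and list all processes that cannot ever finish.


UNSAFE — no complete ordering exists.
Key observation: after P1, P3, P2, P0 complete, (5, 5) is the best the pool ever gets, yet each leftover process wants more type-D units.
The run P1, P3, P2, P0 cannot be extended any further. Step-by-step check:
  pool = (2, 0)
  P1: need (2, 0) fits (2, 0); releases (1, 2), pool now (3, 2)
  P3: need (3, 2) fits (3, 2); releases (0, 1), pool now (3, 3)
  P2: need (0, 1) fits (3, 3); releases (1, 2), pool now (4, 5)
  P0: need (1, 0) fits (4, 5); releases (1, 0), pool now (5, 5)
  P5 still needs (6, 2) but only (5, 5) is free — short on type-D units
  P7 still needs (6, 3) but only (5, 5) is free — short on type-D units
Processes that can never finish: P5 and P7.


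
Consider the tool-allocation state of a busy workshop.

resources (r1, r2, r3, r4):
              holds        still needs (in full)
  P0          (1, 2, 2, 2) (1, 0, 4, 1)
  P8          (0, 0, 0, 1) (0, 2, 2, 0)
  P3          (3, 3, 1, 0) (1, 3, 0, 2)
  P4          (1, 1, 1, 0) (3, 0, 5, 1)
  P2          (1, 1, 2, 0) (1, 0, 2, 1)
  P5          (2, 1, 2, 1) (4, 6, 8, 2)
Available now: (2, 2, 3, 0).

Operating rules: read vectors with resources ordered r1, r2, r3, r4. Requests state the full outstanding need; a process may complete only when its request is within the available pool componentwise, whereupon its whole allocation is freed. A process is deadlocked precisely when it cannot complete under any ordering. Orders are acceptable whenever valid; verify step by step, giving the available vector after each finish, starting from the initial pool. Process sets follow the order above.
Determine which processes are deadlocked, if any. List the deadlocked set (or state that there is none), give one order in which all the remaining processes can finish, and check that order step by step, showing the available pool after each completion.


Nothing here is deadlocked.
Key observation: P8 can run right away; the returned allocation unlocks the remaining processes in turn.
The rest can finish in the order P8, P2, P4, P0, P3, P5. Verifying each step:
  pool = (2, 2, 3, 0)
  P8 needs (0, 2, 2, 0) <= (2, 2, 3, 0) -> finishes; pool += (0, 0, 0, 1) = (2, 2, 3, 1)
  P2 needs (1, 0, 2, 1) <= (2, 2, 3, 1) -> finishes; pool += (1, 1, 2, 0) = (3, 3, 5, 1)
  P4 needs (3, 0, 5, 1) <= (3, 3, 5, 1) -> finishes; pool += (1, 1, 1, 0) = (4, 4, 6, 1)
  P0 needs (1, 0, 4, 1) <= (4, 4, 6, 1) -> finishes; pool += (1, 2, 2, 2) = (5, 6, 8, 3)
  P3 needs (1, 3, 0, 2) <= (5, 6, 8, 3) -> finishes; pool += (3, 3, 1, 0) = (8, 9, 9, 3)
  P5 needs (4, 6, 8, 2) <= (8, 9, 9, 3) -> finishes; pool += (2, 1, 2, 1) = (10, 10, 11, 4)


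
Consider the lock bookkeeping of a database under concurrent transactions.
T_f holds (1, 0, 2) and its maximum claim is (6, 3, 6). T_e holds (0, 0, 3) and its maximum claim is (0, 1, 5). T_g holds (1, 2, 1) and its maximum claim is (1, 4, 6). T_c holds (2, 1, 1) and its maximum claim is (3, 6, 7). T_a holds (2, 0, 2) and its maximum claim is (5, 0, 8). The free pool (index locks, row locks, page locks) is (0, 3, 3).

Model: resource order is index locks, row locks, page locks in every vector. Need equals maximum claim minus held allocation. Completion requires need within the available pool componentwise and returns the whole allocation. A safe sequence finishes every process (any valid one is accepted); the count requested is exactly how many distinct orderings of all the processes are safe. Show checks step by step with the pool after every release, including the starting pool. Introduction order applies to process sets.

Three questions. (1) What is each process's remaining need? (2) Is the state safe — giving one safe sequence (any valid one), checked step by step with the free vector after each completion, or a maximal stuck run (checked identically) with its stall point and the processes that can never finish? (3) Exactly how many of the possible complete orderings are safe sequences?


(1) Remaining need (order index locks, row locks, page locks):
  T_f: (5, 3, 4)
  T_e: (0, 1, 2)
  T_g: (0, 2, 5)
  T_c: (1, 5, 6)
  T_a: (3, 0, 6)
(2) SAFE. One safe sequence: T_e, T_g, T_c, T_a, T_f.
Key observation: the first exact fit in this order is T_c — it needs (1, 5, 6) with (1, 5, 7) free, meeting a requested resource to the last unit.
Step-by-step check:
  pool = (0, 3, 3)
  T_e: need (0, 1, 2) fits (0, 3, 3); releases (0, 0, 3), pool now (0, 3, 6)
  T_g: need (0, 2, 5) fits (0, 3, 6); releases (1, 2, 1), pool now (1, 5, 7)
  T_c: need (1, 5, 6) fits (1, 5, 7); releases (2, 1, 1), pool now (3, 6, 8)
  T_a: need (3, 0, 6) fits (3, 6, 8); releases (2, 0, 2), pool now (5, 6, 10)
  T_f: need (5, 3, 4) fits (5, 6, 10); releases (1, 0, 2), pool now (6, 6, 12)
(3) Exactly 1 of the possible complete orderings is a safe sequence.


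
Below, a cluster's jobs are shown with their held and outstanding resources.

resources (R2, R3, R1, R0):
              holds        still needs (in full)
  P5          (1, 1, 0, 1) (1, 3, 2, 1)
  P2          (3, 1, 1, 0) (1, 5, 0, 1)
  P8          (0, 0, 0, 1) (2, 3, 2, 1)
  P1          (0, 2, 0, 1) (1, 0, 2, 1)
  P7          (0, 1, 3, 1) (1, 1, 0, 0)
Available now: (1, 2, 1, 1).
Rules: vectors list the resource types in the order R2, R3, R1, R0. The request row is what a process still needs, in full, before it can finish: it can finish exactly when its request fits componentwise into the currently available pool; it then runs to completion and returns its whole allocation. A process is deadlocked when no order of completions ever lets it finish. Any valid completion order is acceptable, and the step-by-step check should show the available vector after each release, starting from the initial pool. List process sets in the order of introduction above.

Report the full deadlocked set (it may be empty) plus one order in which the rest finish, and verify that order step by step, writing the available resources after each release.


The deadlocked set is empty.
Key observation: P7 leads a chain of completions in which each release enables another process.
The rest can finish in the order P7, P1, P5, P8, P2. Step-by-step check:
  pool = (1, 2, 1, 1)
  run P7 (needs (1, 1, 0, 0), free (1, 2, 1, 1)); after release of (0, 1, 3, 1) the pool is (1, 3, 4, 2)
  run P1 (needs (1, 0, 2, 1), free (1, 3, 4, 2)); after release of (0, 2, 0, 1) the pool is (1, 5, 4, 3)
  run P5 (needs (1, 3, 2, 1), free (1, 5, 4, 3)); after release of (1, 1, 0, 1) the pool is (2, 6, 4, 4)
  run P8 (needs (2, 3, 2, 1), free (2, 6, 4, 4)); after release of (0, 0, 0, 1) the pool is (2, 6, 4, 5)
  run P2 (needs (1, 5, 0, 1), free (2, 6, 4, 5)); after release of (3, 1, 1, 0) the pool is (5, 7, 5, 5)


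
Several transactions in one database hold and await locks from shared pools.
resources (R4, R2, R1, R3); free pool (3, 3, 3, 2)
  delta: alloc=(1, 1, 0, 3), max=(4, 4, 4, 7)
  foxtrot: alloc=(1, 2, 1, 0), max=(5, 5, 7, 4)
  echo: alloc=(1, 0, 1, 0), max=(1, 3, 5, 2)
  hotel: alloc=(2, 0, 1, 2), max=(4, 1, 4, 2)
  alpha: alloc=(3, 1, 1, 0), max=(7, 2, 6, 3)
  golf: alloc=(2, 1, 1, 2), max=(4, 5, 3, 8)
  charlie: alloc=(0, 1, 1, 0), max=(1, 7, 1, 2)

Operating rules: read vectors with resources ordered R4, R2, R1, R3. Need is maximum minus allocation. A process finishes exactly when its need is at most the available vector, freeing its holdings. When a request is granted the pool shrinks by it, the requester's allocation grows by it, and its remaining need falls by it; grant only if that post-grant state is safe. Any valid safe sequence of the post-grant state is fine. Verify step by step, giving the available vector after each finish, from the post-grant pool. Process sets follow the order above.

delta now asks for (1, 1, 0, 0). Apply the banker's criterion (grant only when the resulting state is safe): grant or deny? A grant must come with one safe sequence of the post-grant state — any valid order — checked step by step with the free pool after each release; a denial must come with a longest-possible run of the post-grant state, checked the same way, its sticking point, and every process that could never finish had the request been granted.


GRANT — the state after the grant stays safe, e.g. via hotel, delta, golf, alpha, charlie, echo, foxtrot.
Key observation: (2, 2, 3, 2) free after granting still covers hotel first, and each release covers the next.
Check on the post-grant state, step by step:
  pool = (2, 2, 3, 2)
  run hotel (needs (2, 1, 3, 0), free (2, 2, 3, 2)); after release of (2, 0, 1, 2) the pool is (4, 2, 4, 4)
  run delta (needs (2, 2, 4, 4), free (4, 2, 4, 4)); after release of (2, 2, 0, 3) the pool is (6, 4, 4, 7)
  run golf (needs (2, 4, 2, 6), free (6, 4, 4, 7)); after release of (2, 1, 1, 2) the pool is (8, 5, 5, 9)
  run alpha (needs (4, 1, 5, 3), free (8, 5, 5, 9)); after release of (3, 1, 1, 0) the pool is (11, 6, 6, 9)
  run charlie (needs (1, 6, 0, 2), free (11, 6, 6, 9)); after release of (0, 1, 1, 0) the pool is (11, 7, 7, 9)
  run echo (needs (0, 3, 4, 2), free (11, 7, 7, 9)); after release of (1, 0, 1, 0) the pool is (12, 7, 8, 9)
  run foxtrot (needs (4, 3, 6, 4), free (12, 7, 8, 9)); after release of (1, 2, 1, 0) the pool is (13, 9, 9, 9)


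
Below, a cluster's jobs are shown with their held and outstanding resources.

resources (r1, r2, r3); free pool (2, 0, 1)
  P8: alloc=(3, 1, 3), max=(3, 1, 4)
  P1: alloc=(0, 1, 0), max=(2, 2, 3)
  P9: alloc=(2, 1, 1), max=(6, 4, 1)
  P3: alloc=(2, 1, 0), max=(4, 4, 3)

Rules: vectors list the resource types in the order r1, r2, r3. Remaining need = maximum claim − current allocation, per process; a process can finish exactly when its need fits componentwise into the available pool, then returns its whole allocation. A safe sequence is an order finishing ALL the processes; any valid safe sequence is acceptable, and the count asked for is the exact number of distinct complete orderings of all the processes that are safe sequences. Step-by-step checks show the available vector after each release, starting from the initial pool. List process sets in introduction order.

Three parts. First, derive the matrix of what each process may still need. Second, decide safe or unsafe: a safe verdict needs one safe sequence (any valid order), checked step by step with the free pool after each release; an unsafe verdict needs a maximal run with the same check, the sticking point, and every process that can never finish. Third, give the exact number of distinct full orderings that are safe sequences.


(1) Remaining need (order r1, r2, r3):
  P8: (0, 0, 1)
  P1: (2, 1, 3)
  P9: (4, 3, 0)
  P3: (2, 3, 3)
(2) UNSAFE.
Key observation: P8, P1 can finish, but then (5, 2, 4) is all there is, and the blocked group's r2 demands exceed it.
A maximal execution: P8, P1 — then nothing else fits. Walking it through:
  pool = (2, 0, 1)
  run P8 (needs (0, 0, 1), free (2, 0, 1)); after release of (3, 1, 3) the pool is (5, 1, 4)
  run P1 (needs (2, 1, 3), free (5, 1, 4)); after release of (0, 1, 0) the pool is (5, 2, 4)
  blocked: P9 wants (4, 3, 0), pool (5, 2, 4) — not enough r2
  blocked: P3 wants (2, 3, 3), pool (5, 2, 4) — not enough r2
Processes that can never finish: P9 and P3.
(3) Precisely 0 of the possible complete orderings are safe sequences.


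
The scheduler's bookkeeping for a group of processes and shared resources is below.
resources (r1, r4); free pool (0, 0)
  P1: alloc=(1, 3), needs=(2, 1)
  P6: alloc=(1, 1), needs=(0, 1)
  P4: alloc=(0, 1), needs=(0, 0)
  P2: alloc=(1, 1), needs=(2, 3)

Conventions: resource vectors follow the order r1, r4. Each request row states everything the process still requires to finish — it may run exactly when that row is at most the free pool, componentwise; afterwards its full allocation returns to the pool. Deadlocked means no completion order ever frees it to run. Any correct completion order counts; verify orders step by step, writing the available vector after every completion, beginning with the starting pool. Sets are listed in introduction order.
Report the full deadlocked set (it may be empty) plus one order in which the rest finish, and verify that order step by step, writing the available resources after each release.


Deadlocked: P1 and P2.
Key observation: no order helps: past P4, P6, the free pool tops out at (1, 2), below what each blocked process needs in r1.
One completion order for the rest: P4, P6. Walking it through:
  pool = (0, 0)
  P4 needs (0, 0) <= (0, 0) -> finishes; pool += (0, 1) = (0, 1)
  P6 needs (0, 1) <= (0, 1) -> finishes; pool += (1, 1) = (1, 2)
The stuck group stays short no matter what:
  P1 cannot run: need (2, 1) vs free (1, 2) (insufficient r1)
  P2 cannot run: need (2, 3) vs free (1, 2) (insufficient r1 and r4)


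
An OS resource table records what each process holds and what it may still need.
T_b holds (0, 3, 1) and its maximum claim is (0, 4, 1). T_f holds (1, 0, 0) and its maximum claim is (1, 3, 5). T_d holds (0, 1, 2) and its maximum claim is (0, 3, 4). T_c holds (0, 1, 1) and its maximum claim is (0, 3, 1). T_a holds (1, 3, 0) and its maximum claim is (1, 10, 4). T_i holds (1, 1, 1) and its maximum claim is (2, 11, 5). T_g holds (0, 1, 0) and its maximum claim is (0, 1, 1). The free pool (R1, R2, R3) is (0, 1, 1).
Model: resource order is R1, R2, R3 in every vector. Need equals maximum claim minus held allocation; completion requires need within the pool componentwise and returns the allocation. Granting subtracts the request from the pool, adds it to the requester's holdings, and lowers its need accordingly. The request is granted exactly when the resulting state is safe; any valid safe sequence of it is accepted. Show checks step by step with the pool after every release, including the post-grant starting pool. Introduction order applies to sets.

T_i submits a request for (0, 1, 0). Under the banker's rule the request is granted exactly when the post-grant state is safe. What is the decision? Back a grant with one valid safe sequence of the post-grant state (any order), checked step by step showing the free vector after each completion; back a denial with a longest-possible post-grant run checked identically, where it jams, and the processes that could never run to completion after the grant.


DENY. Granting would leave the state unsafe.
Key observation: no order helps: past T_g, T_b, T_c, T_d, T_f, the free pool tops out at (1, 6, 5), below what each blocked process needs in R2.
After a pretend grant, a maximal execution: T_g, T_b, T_c, T_d, T_f — then nothing else fits. Walking it through:
  pool = (0, 0, 1)
  T_g needs (0, 0, 1) <= (0, 0, 1) -> finishes; pool += (0, 1, 0) = (0, 1, 1)
  T_b needs (0, 1, 0) <= (0, 1, 1) -> finishes; pool += (0, 3, 1) = (0, 4, 2)
  T_c needs (0, 2, 0) <= (0, 4, 2) -> finishes; pool += (0, 1, 1) = (0, 5, 3)
  T_d needs (0, 2, 2) <= (0, 5, 3) -> finishes; pool += (0, 1, 2) = (0, 6, 5)
  T_f needs (0, 3, 5) <= (0, 6, 5) -> finishes; pool += (1, 0, 0) = (1, 6, 5)
  T_a cannot run: need (0, 7, 4) vs free (1, 6, 5) (insufficient R2)
  T_i cannot run: need (1, 9, 4) vs free (1, 6, 5) (insufficient R2)
Post-grant, the permanently blocked set is T_a and T_i.


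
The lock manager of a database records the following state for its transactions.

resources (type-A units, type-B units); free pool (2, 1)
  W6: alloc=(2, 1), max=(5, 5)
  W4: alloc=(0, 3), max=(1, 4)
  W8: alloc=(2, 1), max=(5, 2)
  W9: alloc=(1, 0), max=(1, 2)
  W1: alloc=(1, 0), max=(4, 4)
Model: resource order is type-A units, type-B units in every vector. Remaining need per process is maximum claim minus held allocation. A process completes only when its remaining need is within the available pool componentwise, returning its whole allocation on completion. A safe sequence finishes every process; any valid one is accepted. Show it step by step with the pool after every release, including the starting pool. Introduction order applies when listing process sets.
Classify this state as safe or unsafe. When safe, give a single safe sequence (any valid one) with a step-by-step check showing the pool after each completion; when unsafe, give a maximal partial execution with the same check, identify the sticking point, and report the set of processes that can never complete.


The state is SAFE; one workable sequence: W4, W9, W8, W6, W1.
Key observation: reading the order forward, W4 is the first process whose need (1, 1) meets the free pool (2, 1) exactly on a resource it requests.
Check, step by step:
  pool = (2, 1)
  W4: need (1, 1) fits (2, 1); releases (0, 3), pool now (2, 4)
  W9: need (0, 2) fits (2, 4); releases (1, 0), pool now (3, 4)
  W8: need (3, 1) fits (3, 4); releases (2, 1), pool now (5, 5)
  W6: need (3, 4) fits (5, 5); releases (2, 1), pool now (7, 6)
  W1: need (3, 4) fits (7, 6); releases (1, 0), pool now (8, 6)


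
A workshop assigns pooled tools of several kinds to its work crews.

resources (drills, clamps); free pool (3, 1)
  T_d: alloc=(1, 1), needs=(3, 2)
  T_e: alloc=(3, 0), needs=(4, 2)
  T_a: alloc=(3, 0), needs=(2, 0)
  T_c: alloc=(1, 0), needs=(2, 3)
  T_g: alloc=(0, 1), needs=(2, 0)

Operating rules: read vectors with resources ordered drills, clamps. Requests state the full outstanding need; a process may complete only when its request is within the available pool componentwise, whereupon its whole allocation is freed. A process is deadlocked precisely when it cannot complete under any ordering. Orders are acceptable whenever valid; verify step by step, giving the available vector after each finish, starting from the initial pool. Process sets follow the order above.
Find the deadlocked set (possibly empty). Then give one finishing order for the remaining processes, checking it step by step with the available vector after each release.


The deadlocked set is empty.
Key observation: T_a can run right away; the returned allocation unlocks the remaining processes in turn.
One completion order for the rest: T_a, T_g, T_d, T_c, T_e. Verifying each step:
  pool = (3, 1)
  T_a: need (2, 0) fits (3, 1); releases (3, 0), pool now (6, 1)
  T_g: need (2, 0) fits (6, 1); releases (0, 1), pool now (6, 2)
  T_d: need (3, 2) fits (6, 2); releases (1, 1), pool now (7, 3)
  T_c: need (2, 3) fits (7, 3); releases (1, 0), pool now (8, 3)
  T_e: need (4, 2) fits (8, 3); releases (3, 0), pool now (11, 3)


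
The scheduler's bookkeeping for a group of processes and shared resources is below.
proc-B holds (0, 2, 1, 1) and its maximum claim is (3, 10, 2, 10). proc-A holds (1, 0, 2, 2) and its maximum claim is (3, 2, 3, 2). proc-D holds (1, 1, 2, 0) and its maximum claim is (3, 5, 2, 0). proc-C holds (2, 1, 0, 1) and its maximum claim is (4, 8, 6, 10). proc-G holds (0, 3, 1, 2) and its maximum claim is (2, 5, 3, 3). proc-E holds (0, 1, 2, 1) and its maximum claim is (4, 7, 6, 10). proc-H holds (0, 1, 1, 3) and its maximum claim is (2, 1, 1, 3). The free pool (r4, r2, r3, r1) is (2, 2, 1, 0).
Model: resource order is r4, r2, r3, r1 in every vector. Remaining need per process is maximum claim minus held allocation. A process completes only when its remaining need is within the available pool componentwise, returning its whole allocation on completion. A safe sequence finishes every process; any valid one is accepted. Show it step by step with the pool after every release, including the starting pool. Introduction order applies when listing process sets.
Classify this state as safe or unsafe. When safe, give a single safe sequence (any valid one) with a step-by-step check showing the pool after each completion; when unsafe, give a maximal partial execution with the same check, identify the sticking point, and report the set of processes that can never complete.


The state is UNSAFE.
Key observation: proc-A, proc-H, proc-G, proc-D can finish, but then (4, 7, 7, 7) is all there is, and the blocked group's r1 demands exceed it.
Going as far as possible: proc-A, proc-H, proc-G, proc-D; after that, nothing fits. Check, step by step:
  pool = (2, 2, 1, 0)
  proc-A: need (2, 2, 1, 0) fits (2, 2, 1, 0); releases (1, 0, 2, 2), pool now (3, 2, 3, 2)
  proc-H: need (2, 0, 0, 0) fits (3, 2, 3, 2); releases (0, 1, 1, 3), pool now (3, 3, 4, 5)
  proc-G: need (2, 2, 2, 1) fits (3, 3, 4, 5); releases (0, 3, 1, 2), pool now (3, 6, 5, 7)
  proc-D: need (2, 4, 0, 0) fits (3, 6, 5, 7); releases (1, 1, 2, 0), pool now (4, 7, 7, 7)
  proc-B still needs (3, 8, 1, 9) but only (4, 7, 7, 7) is free — short on r2 and r1
  proc-C still needs (2, 7, 6, 9) but only (4, 7, 7, 7) is free — short on r1
  proc-E still needs (4, 6, 4, 9) but only (4, 7, 7, 7) is free — short on r1
Permanently blocked: proc-B, proc-C and proc-E.


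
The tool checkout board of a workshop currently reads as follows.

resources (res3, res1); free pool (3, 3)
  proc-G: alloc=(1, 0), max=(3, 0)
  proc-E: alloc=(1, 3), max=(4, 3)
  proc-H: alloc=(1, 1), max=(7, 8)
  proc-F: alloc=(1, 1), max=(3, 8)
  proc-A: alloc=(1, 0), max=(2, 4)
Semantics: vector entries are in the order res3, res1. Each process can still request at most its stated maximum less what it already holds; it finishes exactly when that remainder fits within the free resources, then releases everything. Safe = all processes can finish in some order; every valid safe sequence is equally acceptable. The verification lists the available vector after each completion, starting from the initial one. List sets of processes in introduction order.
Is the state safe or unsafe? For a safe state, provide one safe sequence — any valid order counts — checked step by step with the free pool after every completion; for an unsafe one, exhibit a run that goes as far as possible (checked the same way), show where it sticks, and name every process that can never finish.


The state is UNSAFE.
Key observation: the pool after proc-E, proc-G, proc-A is (6, 6); every surviving request exceeds it in res1, so progress ends there.
Going as far as possible: proc-E, proc-G, proc-A; after that, nothing fits. Check, step by step:
  pool = (3, 3)
  proc-E needs (3, 0) <= (3, 3) -> finishes; pool += (1, 3) = (4, 6)
  proc-G needs (2, 0) <= (4, 6) -> finishes; pool += (1, 0) = (5, 6)
  proc-A needs (1, 4) <= (5, 6) -> finishes; pool += (1, 0) = (6, 6)
  blocked: proc-H wants (6, 7), pool (6, 6) — not enough res1
  blocked: proc-F wants (2, 7), pool (6, 6) — not enough res1
Permanently blocked: proc-H and proc-F.
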